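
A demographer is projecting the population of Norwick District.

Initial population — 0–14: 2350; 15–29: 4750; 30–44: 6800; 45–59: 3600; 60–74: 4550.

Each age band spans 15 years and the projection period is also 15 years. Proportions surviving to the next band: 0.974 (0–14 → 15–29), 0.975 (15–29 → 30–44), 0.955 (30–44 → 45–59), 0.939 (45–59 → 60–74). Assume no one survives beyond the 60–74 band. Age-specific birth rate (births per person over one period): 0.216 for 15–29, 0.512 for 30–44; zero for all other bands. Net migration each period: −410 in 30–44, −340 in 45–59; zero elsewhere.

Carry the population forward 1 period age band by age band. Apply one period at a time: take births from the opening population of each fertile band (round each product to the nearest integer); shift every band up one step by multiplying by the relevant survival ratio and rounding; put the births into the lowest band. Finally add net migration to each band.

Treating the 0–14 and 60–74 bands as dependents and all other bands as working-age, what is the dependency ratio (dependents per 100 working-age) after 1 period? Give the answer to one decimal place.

Period 1.
Births: 4750 × 0.216 = 1026  |  6800 × 0.512 = 3482 — total 4508
15–29: 2350 × 0.974 = 2289
30–44: 4750 × 0.975 = 4631
45–59: 6800 × 0.955 = 6494
60–74: 3600 × 0.939 = 3380
Net migration: 30–44 − 410 → 4221; 45–59 − 340 → 6154
→ [4508, 2289, 4221, 6154, 3380]
Dependents (band 0–14 + band 60–74) = 4508 + 3380 = 7888; working-age = 12664; ratio = 7888/12664 × 100 = 62.3

62.3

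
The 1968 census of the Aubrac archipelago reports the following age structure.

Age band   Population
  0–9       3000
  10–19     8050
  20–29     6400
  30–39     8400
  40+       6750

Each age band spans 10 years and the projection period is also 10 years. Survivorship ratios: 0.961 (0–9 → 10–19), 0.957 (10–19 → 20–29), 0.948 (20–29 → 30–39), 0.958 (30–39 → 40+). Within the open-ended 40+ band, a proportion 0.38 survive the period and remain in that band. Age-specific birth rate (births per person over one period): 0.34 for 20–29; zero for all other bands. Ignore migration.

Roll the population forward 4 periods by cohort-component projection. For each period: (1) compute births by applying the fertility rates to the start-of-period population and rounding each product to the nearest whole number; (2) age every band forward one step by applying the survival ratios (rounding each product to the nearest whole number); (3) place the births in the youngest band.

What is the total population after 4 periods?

After projecting period 1:
Births: 6400 * 0.34 = 2176
10–19: 3000 * 0.961 = 2883
20–29: 8050 * 0.957 = 7704
30–39: 6400 * 0.948 = 6067
40+: 8400 * 0.958 + 6750 * 0.38 = 8047 + 2565 = 10612
→ [2176, 2883, 7704, 6067, 10612]
After projecting period 2:
Births: 7704 * 0.34 = 2619
10–19: 2176 * 0.961 = 2091
20–29: 2883 * 0.957 = 2759
30–39: 7704 * 0.948 = 7303
40+: 6067 * 0.958 + 10612 * 0.38 = 5812 + 4033 = 9845
→ [2619, 2091, 2759, 7303, 9845]
After projecting period 3:
Births: 2759 * 0.34 = 938
10–19: 2619 * 0.961 = 2517
20–29: 2091 * 0.957 = 2001
30–39: 2759 * 0.948 = 2616
40+: 7303 * 0.958 + 9845 * 0.38 = 6996 + 3741 = 10737
→ [938, 2517, 2001, 2616, 10737]
After projecting period 4:
Births: 2001 * 0.34 = 680
10–19: 938 * 0.961 = 901
20–29: 2517 * 0.957 = 2409
30–39: 2001 * 0.948 = 1897
40+: 2616 * 0.958 + 10737 * 0.38 = 2506 + 4080 = 6586
→ [680, 901, 2409, 1897, 6586]
Total after period 4: 680 + 901 + 2409 + 1897 + 6586 = 12473

12473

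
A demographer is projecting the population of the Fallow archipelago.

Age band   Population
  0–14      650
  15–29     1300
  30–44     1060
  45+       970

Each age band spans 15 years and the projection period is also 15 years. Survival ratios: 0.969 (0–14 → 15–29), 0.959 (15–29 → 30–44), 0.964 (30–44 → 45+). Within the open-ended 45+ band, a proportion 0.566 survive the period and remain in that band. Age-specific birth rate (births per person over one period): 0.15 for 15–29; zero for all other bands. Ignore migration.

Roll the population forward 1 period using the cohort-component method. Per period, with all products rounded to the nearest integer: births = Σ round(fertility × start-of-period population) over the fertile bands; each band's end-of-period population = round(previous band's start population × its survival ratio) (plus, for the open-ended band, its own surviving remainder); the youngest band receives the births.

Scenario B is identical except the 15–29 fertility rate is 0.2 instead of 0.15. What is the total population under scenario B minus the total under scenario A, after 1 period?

65

Call the bands 1 to 4, youngest first.
[period 1]
Births: 1300 * 0.15 = 195
Band 2: 650 * 0.969 = 630
Band 3: 1300 * 0.959 = 1247
Band 4: 1060 * 0.964 + 970 * 0.566 = 1022 + 549 = 1571
End of period: [195, 630, 1247, 1571]
Scenario A total after 1 period: 3643
Scenario B projection —
[period 1]
Births: 1300 * 0.2 = 260
Band 2: 650 * 0.969 = 630
Band 3: 1300 * 0.959 = 1247
Band 4: 1060 * 0.964 + 970 * 0.566 = 1022 + 549 = 1571
End of period: [260, 630, 1247, 1571]
Scenario B total after 1 period: 3708
Difference B − A = 3708 − 3643 = 65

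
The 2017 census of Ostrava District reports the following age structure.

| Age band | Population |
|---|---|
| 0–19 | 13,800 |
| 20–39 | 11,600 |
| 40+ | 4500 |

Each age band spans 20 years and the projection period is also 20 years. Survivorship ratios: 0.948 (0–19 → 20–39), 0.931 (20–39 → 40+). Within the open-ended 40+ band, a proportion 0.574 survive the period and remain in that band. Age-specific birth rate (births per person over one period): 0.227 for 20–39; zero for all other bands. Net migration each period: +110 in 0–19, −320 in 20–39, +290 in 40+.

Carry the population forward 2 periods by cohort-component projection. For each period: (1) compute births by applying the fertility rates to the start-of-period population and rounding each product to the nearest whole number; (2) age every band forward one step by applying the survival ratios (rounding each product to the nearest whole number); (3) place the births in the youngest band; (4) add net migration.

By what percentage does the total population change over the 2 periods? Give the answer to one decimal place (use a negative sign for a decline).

-15.4

Period 1:
Births: 11600 × 0.227 = 2633
20–39: 13800 × 0.948 = 13082
40+: 11600 × 0.931 + 4500 × 0.574 = 10800 + 2583 = 13383
Net migration: 0–19 + 110 → 2743; 20–39 − 320 → 12762; 40+ + 290 → 13673
Population now: 0–19=2743, 20–39=12762, 40+=13673
Period 2:
Births: 12762 × 0.227 = 2897
20–39: 2743 × 0.948 = 2600
40+: 12762 × 0.931 + 13673 × 0.574 = 11881 + 7848 = 19729
Net migration: 0–19 + 110 → 3007; 20–39 − 320 → 2280; 40+ + 290 → 20019
Population now: 0–19=3007, 20–39=2280, 40+=20019
Total: 29900 → 25306; change = -4594; percentage change = -15.4%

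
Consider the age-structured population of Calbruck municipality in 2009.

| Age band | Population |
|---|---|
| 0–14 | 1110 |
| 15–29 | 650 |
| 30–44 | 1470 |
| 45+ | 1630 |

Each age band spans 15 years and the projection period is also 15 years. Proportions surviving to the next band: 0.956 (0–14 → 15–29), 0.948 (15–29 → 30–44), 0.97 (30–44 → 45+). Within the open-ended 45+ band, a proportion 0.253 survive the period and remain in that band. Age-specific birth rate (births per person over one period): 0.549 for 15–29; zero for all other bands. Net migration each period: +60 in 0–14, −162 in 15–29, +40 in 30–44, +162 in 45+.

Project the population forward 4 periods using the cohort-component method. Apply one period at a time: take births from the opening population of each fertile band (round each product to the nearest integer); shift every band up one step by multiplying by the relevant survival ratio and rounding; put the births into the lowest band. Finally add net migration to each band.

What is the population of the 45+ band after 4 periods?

762

Numbering the bands 1..4 from youngest to oldest:
Period 1:
Births: 650 × 0.549 = 357
Band 2: 1110 × 0.956 = 1061
Band 3: 650 × 0.948 = 616
Band 4: 1470 × 0.97 + 1630 × 0.253 = 1426 + 412 = 1838
Net migration: Band 1 + 60 → 417; Band 2 − 162 → 899; Band 3 + 40 → 656; Band 4 + 162 → 2000
→ [417, 899, 656, 2000]
Period 2:
Births: 899 × 0.549 = 494
Band 2: 417 × 0.956 = 399
Band 3: 899 × 0.948 = 852
Band 4: 656 × 0.97 + 2000 × 0.253 = 636 + 506 = 1142
Net migration: Band 1 + 60 → 554; Band 2 − 162 → 237; Band 3 + 40 → 892; Band 4 + 162 → 1304
→ [554, 237, 892, 1304]
Period 3:
Births: 237 × 0.549 = 130
Band 2: 554 × 0.956 = 530
Band 3: 237 × 0.948 = 225
Band 4: 892 × 0.97 + 1304 × 0.253 = 865 + 330 = 1195
Net migration: Band 1 + 60 → 190; Band 2 − 162 → 368; Band 3 + 40 → 265; Band 4 + 162 → 1357
→ [190, 368, 265, 1357]
Period 4:
Births: 368 × 0.549 = 202
Band 2: 190 × 0.956 = 182
Band 3: 368 × 0.948 = 349
Band 4: 265 × 0.97 + 1357 × 0.253 = 257 + 343 = 600
Net migration: Band 1 + 60 → 262; Band 2 − 162 → 20; Band 3 + 40 → 389; Band 4 + 162 → 762
→ [262, 20, 389, 762]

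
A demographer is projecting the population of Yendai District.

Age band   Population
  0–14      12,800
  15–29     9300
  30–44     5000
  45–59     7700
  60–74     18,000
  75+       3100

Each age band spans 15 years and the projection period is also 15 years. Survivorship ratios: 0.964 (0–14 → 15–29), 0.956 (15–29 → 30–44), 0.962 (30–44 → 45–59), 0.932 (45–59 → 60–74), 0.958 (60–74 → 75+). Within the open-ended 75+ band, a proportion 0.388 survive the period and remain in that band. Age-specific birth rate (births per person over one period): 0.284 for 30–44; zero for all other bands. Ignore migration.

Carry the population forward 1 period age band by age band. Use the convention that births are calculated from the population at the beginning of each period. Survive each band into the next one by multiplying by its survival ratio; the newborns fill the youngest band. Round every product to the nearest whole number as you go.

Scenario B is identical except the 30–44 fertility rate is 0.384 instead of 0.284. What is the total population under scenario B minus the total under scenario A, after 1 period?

After projecting period 1:
Births: 5000 × 0.284 = 1420
15–29: 12800 × 0.964 = 12339
30–44: 9300 × 0.956 = 8891
45–59: 5000 × 0.962 = 4810
60–74: 7700 × 0.932 = 7176
75+: 18000 × 0.958 + 3100 × 0.388 = 17244 + 1203 = 18447
Population now: 0–14=1420, 15–29=12339, 30–44=8891, 45–59=4810, 60–74=7176, 75+=18447
Scenario A total after 1 period: 53083
Scenario B projection —
After projecting period 1:
Births: 5000 × 0.384 = 1920
15–29: 12800 × 0.964 = 12339
30–44: 9300 × 0.956 = 8891
45–59: 5000 × 0.962 = 4810
60–74: 7700 × 0.932 = 7176
75+: 18000 × 0.958 + 3100 × 0.388 = 17244 + 1203 = 18447
Population now: 0–14=1920, 15–29=12339, 30–44=8891, 45–59=4810, 60–74=7176, 75+=18447
Scenario B total after 1 period: 53583
Difference B − A = 53583 − 53083 = 500

500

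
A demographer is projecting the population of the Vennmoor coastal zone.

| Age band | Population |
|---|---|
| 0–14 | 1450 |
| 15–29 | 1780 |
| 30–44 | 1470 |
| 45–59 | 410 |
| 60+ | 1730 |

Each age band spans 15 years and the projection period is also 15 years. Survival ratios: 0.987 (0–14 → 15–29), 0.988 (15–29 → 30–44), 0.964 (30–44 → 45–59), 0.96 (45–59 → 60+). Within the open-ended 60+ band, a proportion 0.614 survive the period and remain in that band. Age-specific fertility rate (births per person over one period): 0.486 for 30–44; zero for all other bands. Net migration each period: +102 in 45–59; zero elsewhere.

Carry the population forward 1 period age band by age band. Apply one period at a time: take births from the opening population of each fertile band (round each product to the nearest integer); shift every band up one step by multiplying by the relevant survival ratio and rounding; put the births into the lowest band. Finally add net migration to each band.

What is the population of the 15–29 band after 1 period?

1431

(Groups numbered youngest = 1 to oldest = 5.)
[period 1]
Births: 1470 * 0.486 = 714
Group 2: 1450 * 0.987 = 1431
Group 3: 1780 * 0.988 = 1759
Group 4: 1470 * 0.964 = 1417
Group 5: 410 * 0.96 + 1730 * 0.614 = 394 + 1062 = 1456
Net migration: Group 4 + 102 → 1519
Population now: 0–14=714, 15–29=1431, 30–44=1759, 45–59=1519, 60+=1456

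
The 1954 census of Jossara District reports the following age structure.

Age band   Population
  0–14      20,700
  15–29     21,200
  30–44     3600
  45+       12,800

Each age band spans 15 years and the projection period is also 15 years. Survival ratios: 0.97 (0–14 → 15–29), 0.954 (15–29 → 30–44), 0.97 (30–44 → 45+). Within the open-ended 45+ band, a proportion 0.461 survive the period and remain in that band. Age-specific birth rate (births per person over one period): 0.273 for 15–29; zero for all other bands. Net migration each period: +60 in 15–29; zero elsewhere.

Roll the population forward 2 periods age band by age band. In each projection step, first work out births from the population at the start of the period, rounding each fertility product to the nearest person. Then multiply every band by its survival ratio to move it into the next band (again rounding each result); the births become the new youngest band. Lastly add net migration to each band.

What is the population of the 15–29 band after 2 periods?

5674

(Groups numbered youngest = 1 to oldest = 4.)
Period 1:
Births: 21200 × 0.273 = 5788
Group 2: 20700 × 0.97 = 20079
Group 3: 21200 × 0.954 = 20225
Group 4: 3600 × 0.97 + 12800 × 0.461 = 3492 + 5901 = 9393
Net migration: Group 2 + 60 → 20139
→ [5788, 20139, 20225, 9393]
Period 2:
Births: 20139 × 0.273 = 5498
Group 2: 5788 × 0.97 = 5614
Group 3: 20139 × 0.954 = 19213
Group 4: 20225 × 0.97 + 9393 × 0.461 = 19618 + 4330 = 23948
Net migration: Group 2 + 60 → 5674
→ [5498, 5674, 19213, 23948]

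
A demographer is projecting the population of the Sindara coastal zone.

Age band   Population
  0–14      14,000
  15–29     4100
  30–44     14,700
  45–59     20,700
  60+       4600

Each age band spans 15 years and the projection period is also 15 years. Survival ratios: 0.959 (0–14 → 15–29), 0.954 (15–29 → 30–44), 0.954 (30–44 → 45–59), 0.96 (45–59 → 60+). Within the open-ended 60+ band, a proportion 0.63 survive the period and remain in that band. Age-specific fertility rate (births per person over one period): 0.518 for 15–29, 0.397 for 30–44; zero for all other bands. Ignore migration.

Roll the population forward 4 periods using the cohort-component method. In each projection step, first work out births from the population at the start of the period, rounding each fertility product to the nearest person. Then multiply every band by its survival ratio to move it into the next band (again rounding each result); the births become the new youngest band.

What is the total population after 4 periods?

55541

Call the bands 1 to 5, youngest first.
After projecting period 1:
Births: 4100 × 0.518 = 2124 ; 14700 × 0.397 = 5836 → total 7960
Band 2: 14000 × 0.959 = 13426
Band 3: 4100 × 0.954 = 3911
Band 4: 14700 × 0.954 = 14024
Band 5: 20700 × 0.96 + 4600 × 0.63 = 19872 + 2898 = 22770
End of period: [7960, 13426, 3911, 14024, 22770]
After projecting period 2:
Births: 13426 × 0.518 = 6955 ; 3911 × 0.397 = 1553 → total 8508
Band 2: 7960 × 0.959 = 7634
Band 3: 13426 × 0.954 = 12808
Band 4: 3911 × 0.954 = 3731
Band 5: 14024 × 0.96 + 22770 × 0.63 = 13463 + 14345 = 27808
End of period: [8508, 7634, 12808, 3731, 27808]
After projecting period 3:
Births: 7634 × 0.518 = 3954 ; 12808 × 0.397 = 5085 → total 9039
Band 2: 8508 × 0.959 = 8159
Band 3: 7634 × 0.954 = 7283
Band 4: 12808 × 0.954 = 12219
Band 5: 3731 × 0.96 + 27808 × 0.63 = 3582 + 17519 = 21101
End of period: [9039, 8159, 7283, 12219, 21101]
After projecting period 4:
Births: 8159 × 0.518 = 4226 ; 7283 × 0.397 = 2891 → total 7117
Band 2: 9039 × 0.959 = 8668
Band 3: 8159 × 0.954 = 7784
Band 4: 7283 × 0.954 = 6948
Band 5: 12219 × 0.96 + 21101 × 0.63 = 11730 + 13294 = 25024
End of period: [7117, 8668, 7784, 6948, 25024]
Total after period 4: 7117 + 8668 + 7784 + 6948 + 25024 = 55541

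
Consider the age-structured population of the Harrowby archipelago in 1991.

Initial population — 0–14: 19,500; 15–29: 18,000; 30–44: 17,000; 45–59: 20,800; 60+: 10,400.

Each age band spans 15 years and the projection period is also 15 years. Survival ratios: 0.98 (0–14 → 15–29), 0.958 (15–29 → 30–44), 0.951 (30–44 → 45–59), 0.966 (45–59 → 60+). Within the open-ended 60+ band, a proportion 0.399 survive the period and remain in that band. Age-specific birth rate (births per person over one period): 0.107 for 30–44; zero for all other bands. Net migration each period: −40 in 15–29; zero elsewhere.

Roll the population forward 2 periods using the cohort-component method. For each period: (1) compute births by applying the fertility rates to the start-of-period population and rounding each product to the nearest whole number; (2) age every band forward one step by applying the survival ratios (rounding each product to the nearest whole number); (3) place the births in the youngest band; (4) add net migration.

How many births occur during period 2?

[period 1]
Births: 17000 × 0.107 = 1819
15–29: 19500 × 0.98 = 19110
30–44: 18000 × 0.958 = 17244
45–59: 17000 × 0.951 = 16167
60+: 20800 × 0.966 + 10400 × 0.399 = 20093 + 4150 = 24243
Net migration: 15–29 − 40 → 19070
Giving 1819 / 19070 / 17244 / 16167 / 24243.
[period 2]
Births: 17244 × 0.107 = 1845
15–29: 1819 × 0.98 = 1783
30–44: 19070 × 0.958 = 18269
45–59: 17244 × 0.951 = 16399
60+: 16167 × 0.966 + 24243 × 0.399 = 15617 + 9673 = 25290
Net migration: 15–29 − 40 → 1743
Giving 1845 / 1743 / 18269 / 16399 / 25290.

1845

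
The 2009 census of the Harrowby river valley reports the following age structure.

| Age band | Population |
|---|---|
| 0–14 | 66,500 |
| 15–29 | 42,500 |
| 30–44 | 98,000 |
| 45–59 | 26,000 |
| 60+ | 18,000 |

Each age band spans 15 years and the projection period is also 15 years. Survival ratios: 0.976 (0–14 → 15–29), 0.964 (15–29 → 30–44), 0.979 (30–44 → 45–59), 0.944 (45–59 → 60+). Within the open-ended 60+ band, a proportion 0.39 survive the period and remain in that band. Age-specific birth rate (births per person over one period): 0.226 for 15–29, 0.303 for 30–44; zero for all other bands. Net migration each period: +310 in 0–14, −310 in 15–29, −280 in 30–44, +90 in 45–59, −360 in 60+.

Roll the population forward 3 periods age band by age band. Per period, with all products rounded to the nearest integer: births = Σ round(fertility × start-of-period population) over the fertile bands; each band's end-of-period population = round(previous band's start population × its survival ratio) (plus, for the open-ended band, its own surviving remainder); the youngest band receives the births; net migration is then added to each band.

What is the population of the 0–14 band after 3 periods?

After projecting period 1:
Births: 42500 × 0.226 = 9605  |  98000 × 0.303 = 29694 → 39299
15–29: 66500 × 0.976 = 64904
30–44: 42500 × 0.964 = 40970
45–59: 98000 × 0.979 = 95942
60+: 26000 × 0.944 + 18000 × 0.39 = 24544 + 7020 = 31564
Net migration: 0–14 + 310 → 39609; 15–29 − 310 → 64594; 30–44 − 280 → 40690; 45–59 + 90 → 96032; 60+ − 360 → 31204
End of period: [39609, 64594, 40690, 96032, 31204]
After projecting period 2:
Births: 64594 × 0.226 = 14598  |  40690 × 0.303 = 12329 → 26927
15–29: 39609 × 0.976 = 38658
30–44: 64594 × 0.964 = 62269
45–59: 40690 × 0.979 = 39836
60+: 96032 × 0.944 + 31204 × 0.39 = 90654 + 12170 = 102824
Net migration: 0–14 + 310 → 27237; 15–29 − 310 → 38348; 30–44 − 280 → 61989; 45–59 + 90 → 39926; 60+ − 360 → 102464
End of period: [27237, 38348, 61989, 39926, 102464]
After projecting period 3:
Births: 38348 × 0.226 = 8667  |  61989 × 0.303 = 18783 → 27450
15–29: 27237 × 0.976 = 26583
30–44: 38348 × 0.964 = 36967
45–59: 61989 × 0.979 = 60687
60+: 39926 × 0.944 + 102464 × 0.39 = 37690 + 39961 = 77651
Net migration: 0–14 + 310 → 27760; 15–29 − 310 → 26273; 30–44 − 280 → 36687; 45–59 + 90 → 60777; 60+ − 360 → 77291
End of period: [27760, 26273, 36687, 60777, 77291]

27760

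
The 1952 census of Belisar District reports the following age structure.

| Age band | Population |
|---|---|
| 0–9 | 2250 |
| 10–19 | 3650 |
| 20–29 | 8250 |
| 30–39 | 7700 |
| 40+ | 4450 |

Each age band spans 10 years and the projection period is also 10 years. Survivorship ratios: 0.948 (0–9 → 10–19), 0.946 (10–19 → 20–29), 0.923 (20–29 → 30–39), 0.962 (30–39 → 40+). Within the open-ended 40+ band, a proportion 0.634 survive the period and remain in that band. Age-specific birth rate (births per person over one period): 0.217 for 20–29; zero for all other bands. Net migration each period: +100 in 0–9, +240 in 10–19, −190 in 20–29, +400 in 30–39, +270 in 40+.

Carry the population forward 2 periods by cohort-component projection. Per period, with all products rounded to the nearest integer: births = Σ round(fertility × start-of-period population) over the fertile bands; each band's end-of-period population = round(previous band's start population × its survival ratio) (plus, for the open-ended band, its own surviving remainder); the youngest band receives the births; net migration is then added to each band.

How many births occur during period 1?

1790

Numbering the bands 1..5 from youngest to oldest:
Period 1:
Births: 8250 × 0.217 = 1790
Band 2: 2250 × 0.948 = 2133
Band 3: 3650 × 0.946 = 3453
Band 4: 8250 × 0.923 = 7615
Band 5: 7700 × 0.962 + 4450 × 0.634 = 7407 + 2821 = 10228
Net migration: Band 1 + 100 → 1890; Band 2 + 240 → 2373; Band 3 − 190 → 3263; Band 4 + 400 → 8015; Band 5 + 270 → 10498
→ [1890, 2373, 3263, 8015, 10498]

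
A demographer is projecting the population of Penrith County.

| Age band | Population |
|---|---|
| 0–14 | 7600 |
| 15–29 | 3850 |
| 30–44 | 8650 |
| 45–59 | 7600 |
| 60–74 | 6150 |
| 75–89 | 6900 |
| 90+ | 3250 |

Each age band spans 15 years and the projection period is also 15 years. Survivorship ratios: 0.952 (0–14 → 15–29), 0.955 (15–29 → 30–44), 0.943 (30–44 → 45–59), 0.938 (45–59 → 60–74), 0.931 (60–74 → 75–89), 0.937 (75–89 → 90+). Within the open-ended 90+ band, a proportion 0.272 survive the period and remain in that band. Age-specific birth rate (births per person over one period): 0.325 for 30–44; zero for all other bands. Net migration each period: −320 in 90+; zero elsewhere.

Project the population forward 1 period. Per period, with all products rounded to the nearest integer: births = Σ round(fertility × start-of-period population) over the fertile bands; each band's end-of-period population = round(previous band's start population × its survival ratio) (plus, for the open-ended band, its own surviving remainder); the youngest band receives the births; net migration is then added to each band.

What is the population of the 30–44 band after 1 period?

Period 1.
Births: 8650 * 0.325 = 2811
15–29: 7600 * 0.952 = 7235
30–44: 3850 * 0.955 = 3677
45–59: 8650 * 0.943 = 8157
60–74: 7600 * 0.938 = 7129
75–89: 6150 * 0.931 = 5726
90+: 6900 * 0.937 + 3250 * 0.272 = 6465 + 884 = 7349
Net migration: 90+ − 320 → 7029
End of period: [2811, 7235, 3677, 8157, 7129, 5726, 7029]

3677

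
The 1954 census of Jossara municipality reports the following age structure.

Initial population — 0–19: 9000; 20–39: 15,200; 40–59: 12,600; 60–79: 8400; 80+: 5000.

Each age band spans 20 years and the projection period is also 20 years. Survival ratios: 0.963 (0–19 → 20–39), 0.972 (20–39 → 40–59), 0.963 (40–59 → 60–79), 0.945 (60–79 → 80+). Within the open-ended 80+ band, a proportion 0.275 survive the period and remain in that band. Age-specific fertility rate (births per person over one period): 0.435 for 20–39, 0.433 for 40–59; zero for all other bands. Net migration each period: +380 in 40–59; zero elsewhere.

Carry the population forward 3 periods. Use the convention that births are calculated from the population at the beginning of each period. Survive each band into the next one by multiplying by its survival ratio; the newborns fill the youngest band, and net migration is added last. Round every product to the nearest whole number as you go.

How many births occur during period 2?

— Period 1 —
Births: 15200 × 0.435 = 6612, 12600 × 0.433 = 5456 → total 12068
20–39: 9000 × 0.963 = 8667
40–59: 15200 × 0.972 = 14774
60–79: 12600 × 0.963 = 12134
80+: 8400 × 0.945 + 5000 × 0.275 = 7938 + 1375 = 9313
Net migration: 40–59 + 380 → 15154
End of period: [12068, 8667, 15154, 12134, 9313]
— Period 2 —
Births: 8667 × 0.435 = 3770, 15154 × 0.433 = 6562 → total 10332
20–39: 12068 × 0.963 = 11621
40–59: 8667 × 0.972 = 8424
60–79: 15154 × 0.963 = 14593
80+: 12134 × 0.945 + 9313 × 0.275 = 11467 + 2561 = 14028
Net migration: 40–59 + 380 → 8804
End of period: [10332, 11621, 8804, 14593, 14028]

10332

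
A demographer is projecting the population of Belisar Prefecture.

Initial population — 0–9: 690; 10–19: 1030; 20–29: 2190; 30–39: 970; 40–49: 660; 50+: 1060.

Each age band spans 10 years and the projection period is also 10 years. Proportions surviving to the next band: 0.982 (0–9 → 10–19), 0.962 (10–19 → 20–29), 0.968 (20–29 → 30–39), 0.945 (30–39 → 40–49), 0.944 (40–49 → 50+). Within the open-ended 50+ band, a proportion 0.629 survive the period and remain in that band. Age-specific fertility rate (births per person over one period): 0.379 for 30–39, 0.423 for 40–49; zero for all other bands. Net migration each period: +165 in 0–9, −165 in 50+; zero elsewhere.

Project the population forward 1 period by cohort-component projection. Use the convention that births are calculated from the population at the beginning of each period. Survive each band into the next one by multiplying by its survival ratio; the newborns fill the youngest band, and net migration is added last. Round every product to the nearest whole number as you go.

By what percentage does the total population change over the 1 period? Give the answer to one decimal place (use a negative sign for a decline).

0.7

After projecting period 1:
Births: 970 × 0.379 = 368 ; 660 × 0.423 = 279 ⇒ total 647
10–19: 690 × 0.982 = 678
20–29: 1030 × 0.962 = 991
30–39: 2190 × 0.968 = 2120
40–49: 970 × 0.945 = 917
50+: 660 × 0.944 + 1060 × 0.629 = 623 + 667 = 1290
Net migration: 0–9 + 165 → 812; 50+ − 165 → 1125
Population now: 0–9=812, 10–19=678, 20–29=991, 30–39=2120, 40–49=917, 50+=1125
Total: 6600 → 6643; change = 43; percentage change = 0.7%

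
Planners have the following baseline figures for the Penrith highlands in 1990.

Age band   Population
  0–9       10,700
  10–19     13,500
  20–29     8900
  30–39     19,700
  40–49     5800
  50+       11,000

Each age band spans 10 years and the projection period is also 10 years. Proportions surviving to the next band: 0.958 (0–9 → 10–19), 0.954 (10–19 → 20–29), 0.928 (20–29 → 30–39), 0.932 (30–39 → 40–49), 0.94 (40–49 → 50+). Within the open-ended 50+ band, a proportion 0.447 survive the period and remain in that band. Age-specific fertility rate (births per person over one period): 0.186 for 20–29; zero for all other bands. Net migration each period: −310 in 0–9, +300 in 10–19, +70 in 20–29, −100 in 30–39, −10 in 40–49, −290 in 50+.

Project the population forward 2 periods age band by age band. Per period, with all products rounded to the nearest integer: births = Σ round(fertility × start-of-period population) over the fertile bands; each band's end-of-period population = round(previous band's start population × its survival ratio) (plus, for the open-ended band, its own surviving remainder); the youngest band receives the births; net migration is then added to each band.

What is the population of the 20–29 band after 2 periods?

10136

Period 1.
Births: 8900 × 0.186 = 1655
10–19: 10700 × 0.958 = 10251
20–29: 13500 × 0.954 = 12879
30–39: 8900 × 0.928 = 8259
40–49: 19700 × 0.932 = 18360
50+: 5800 × 0.94 + 11000 × 0.447 = 5452 + 4917 = 10369
Net migration: 0–9 − 310 → 1345; 10–19 + 300 → 10551; 20–29 + 70 → 12949; 30–39 − 100 → 8159; 40–49 − 10 → 18350; 50+ − 290 → 10079
Giving 1345 / 10551 / 12949 / 8159 / 18350 / 10079.
Period 2.
Births: 12949 × 0.186 = 2409
10–19: 1345 × 0.958 = 1289
20–29: 10551 × 0.954 = 10066
30–39: 12949 × 0.928 = 12017
40–49: 8159 × 0.932 = 7604
50+: 18350 × 0.94 + 10079 × 0.447 = 17249 + 4505 = 21754
Net migration: 0–9 − 310 → 2099; 10–19 + 300 → 1589; 20–29 + 70 → 10136; 30–39 − 100 → 11917; 40–49 − 10 → 7594; 50+ − 290 → 21464
Giving 2099 / 1589 / 10136 / 11917 / 7594 / 21464.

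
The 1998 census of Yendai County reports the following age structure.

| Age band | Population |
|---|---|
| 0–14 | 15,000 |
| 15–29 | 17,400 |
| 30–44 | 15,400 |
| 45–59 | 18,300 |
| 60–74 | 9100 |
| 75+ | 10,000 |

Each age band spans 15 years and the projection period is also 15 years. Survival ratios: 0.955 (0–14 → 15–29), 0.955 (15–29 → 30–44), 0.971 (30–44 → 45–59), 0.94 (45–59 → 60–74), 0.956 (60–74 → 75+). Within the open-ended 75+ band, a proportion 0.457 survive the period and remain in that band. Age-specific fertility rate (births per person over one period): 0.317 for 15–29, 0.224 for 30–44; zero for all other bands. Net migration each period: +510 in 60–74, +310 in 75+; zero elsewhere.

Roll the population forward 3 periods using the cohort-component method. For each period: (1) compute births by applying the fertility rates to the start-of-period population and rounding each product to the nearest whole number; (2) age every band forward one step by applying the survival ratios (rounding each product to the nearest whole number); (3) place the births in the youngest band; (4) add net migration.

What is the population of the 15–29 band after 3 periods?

7891

Call the groups 1 to 6, youngest first.
— Period 1 —
Births: 17400 × 0.317 = 5516 ; 15400 × 0.224 = 3450 → total 8966
Group 2: 15000 × 0.955 = 14325
Group 3: 17400 × 0.955 = 16617
Group 4: 15400 × 0.971 = 14953
Group 5: 18300 × 0.94 = 17202
Group 6: 9100 × 0.956 + 10000 × 0.457 = 8700 + 4570 = 13270
Net migration: Group 5 + 510 → 17712; Group 6 + 310 → 13580
Giving 8966 / 14325 / 16617 / 14953 / 17712 / 13580.
— Period 2 —
Births: 14325 × 0.317 = 4541 ; 16617 × 0.224 = 3722 → total 8263
Group 2: 8966 × 0.955 = 8563
Group 3: 14325 × 0.955 = 13680
Group 4: 16617 × 0.971 = 16135
Group 5: 14953 × 0.94 = 14056
Group 6: 17712 × 0.956 + 13580 × 0.457 = 16933 + 6206 = 23139
Net migration: Group 5 + 510 → 14566; Group 6 + 310 → 23449
Giving 8263 / 8563 / 13680 / 16135 / 14566 / 23449.
— Period 3 —
Births: 8563 × 0.317 = 2714 ; 13680 × 0.224 = 3064 → total 5778
Group 2: 8263 × 0.955 = 7891
Group 3: 8563 × 0.955 = 8178
Group 4: 13680 × 0.971 = 13283
Group 5: 16135 × 0.94 = 15167
Group 6: 14566 × 0.956 + 23449 × 0.457 = 13925 + 10716 = 24641
Net migration: Group 5 + 510 → 15677; Group 6 + 310 → 24951
Giving 5778 / 7891 / 8178 / 13283 / 15677 / 24951.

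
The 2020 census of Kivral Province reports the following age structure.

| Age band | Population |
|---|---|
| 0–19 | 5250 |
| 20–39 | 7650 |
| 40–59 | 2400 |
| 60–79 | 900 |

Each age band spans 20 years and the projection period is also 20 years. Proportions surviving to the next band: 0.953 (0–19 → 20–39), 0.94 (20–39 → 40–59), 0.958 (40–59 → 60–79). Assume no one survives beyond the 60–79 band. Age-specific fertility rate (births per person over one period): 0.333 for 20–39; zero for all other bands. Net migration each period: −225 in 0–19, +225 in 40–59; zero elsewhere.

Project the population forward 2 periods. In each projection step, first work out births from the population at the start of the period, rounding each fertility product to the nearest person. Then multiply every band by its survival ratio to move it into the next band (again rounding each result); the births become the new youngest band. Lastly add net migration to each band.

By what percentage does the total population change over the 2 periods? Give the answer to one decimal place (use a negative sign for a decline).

Numbering the bands 1..4 from youngest to oldest:
Period 1:
Births: 7650 × 0.333 = 2547
Band 2: 5250 × 0.953 = 5003
Band 3: 7650 × 0.94 = 7191
Band 4: 2400 × 0.958 = 2299
Net migration: Band 1 − 225 → 2322; Band 3 + 225 → 7416
Population now: 0–19=2322, 20–39=5003, 40–59=7416, 60–79=2299
Period 2:
Births: 5003 × 0.333 = 1666
Band 2: 2322 × 0.953 = 2213
Band 3: 5003 × 0.94 = 4703
Band 4: 7416 × 0.958 = 7105
Net migration: Band 1 − 225 → 1441; Band 3 + 225 → 4928
Population now: 0–19=1441, 20–39=2213, 40–59=4928, 60–79=7105
Total: 16200 → 15687; change = -513; percentage change = -3.2%

-3.2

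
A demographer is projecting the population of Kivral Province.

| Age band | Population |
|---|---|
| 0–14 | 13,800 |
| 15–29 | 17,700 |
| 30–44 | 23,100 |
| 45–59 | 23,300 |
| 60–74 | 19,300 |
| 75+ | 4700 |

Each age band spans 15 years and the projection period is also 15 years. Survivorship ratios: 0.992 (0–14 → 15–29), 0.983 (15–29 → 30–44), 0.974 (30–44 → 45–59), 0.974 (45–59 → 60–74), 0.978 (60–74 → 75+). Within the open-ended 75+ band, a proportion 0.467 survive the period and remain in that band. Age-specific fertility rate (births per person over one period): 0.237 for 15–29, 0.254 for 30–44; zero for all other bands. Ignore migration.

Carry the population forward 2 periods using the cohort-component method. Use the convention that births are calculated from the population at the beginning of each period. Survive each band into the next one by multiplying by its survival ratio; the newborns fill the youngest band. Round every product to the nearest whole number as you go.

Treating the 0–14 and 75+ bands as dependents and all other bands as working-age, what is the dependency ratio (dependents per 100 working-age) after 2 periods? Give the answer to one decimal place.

Let group 1 be 0–14 through group 6 = 75+.
Period 1:
Births: 17700 × 0.237 = 4195, 23100 × 0.254 = 5867 → total 10062
Group 2: 13800 × 0.992 = 13690
Group 3: 17700 × 0.983 = 17399
Group 4: 23100 × 0.974 = 22499
Group 5: 23300 × 0.974 = 22694
Group 6: 19300 × 0.978 + 4700 × 0.467 = 18875 + 2195 = 21070
Giving 10062 / 13690 / 17399 / 22499 / 22694 / 21070.
Period 2:
Births: 13690 × 0.237 = 3245, 17399 × 0.254 = 4419 → total 7664
Group 2: 10062 × 0.992 = 9982
Group 3: 13690 × 0.983 = 13457
Group 4: 17399 × 0.974 = 16947
Group 5: 22499 × 0.974 = 21914
Group 6: 22694 × 0.978 + 21070 × 0.467 = 22195 + 9840 = 32035
Giving 7664 / 9982 / 13457 / 16947 / 21914 / 32035.
Dependents (band 0–14 + band 75+) = 7664 + 32035 = 39699; working-age = 62300; ratio = 39699/62300 × 100 = 63.7

63.7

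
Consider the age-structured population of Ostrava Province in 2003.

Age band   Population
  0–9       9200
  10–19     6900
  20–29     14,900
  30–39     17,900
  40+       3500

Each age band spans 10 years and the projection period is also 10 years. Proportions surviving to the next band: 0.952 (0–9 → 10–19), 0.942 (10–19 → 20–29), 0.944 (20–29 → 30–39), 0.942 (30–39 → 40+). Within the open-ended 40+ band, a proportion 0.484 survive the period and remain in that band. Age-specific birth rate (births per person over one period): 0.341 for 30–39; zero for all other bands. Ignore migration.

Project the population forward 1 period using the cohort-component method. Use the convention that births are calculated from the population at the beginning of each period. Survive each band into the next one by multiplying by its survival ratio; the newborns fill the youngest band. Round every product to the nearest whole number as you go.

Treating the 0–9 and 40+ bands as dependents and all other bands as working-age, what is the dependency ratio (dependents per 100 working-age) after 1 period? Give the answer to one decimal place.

84.1

Numbering the groups 1..5 from youngest to oldest:
Period 1:
Births: 17900 * 0.341 = 6104
Group 2: 9200 * 0.952 = 8758
Group 3: 6900 * 0.942 = 6500
Group 4: 14900 * 0.944 = 14066
Group 5: 17900 * 0.942 + 3500 * 0.484 = 16862 + 1694 = 18556
→ [6104, 8758, 6500, 14066, 18556]
Dependents (band 0–9 + band 40+) = 6104 + 18556 = 24660; working-age = 29324; ratio = 24660/29324 × 100 = 84.1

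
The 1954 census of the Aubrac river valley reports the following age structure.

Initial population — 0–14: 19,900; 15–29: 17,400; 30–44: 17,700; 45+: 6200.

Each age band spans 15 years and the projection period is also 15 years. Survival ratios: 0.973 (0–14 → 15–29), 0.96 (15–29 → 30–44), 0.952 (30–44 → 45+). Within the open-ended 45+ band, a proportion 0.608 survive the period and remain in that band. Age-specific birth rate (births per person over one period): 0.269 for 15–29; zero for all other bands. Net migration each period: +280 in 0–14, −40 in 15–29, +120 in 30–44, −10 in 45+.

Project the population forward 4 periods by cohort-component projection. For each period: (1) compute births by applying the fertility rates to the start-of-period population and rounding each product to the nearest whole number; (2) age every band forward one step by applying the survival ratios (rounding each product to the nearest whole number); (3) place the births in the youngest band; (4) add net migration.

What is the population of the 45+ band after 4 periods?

(Groups numbered youngest = 1 to oldest = 4.)
[period 1]
Births: 17400 × 0.269 = 4681
Group 2: 19900 × 0.973 = 19363
Group 3: 17400 × 0.96 = 16704
Group 4: 17700 × 0.952 + 6200 × 0.608 = 16850 + 3770 = 20620
Net migration: Group 1 + 280 → 4961; Group 2 − 40 → 19323; Group 3 + 120 → 16824; Group 4 − 10 → 20610
End of period: [4961, 19323, 16824, 20610]
[period 2]
Births: 19323 × 0.269 = 5198
Group 2: 4961 × 0.973 = 4827
Group 3: 19323 × 0.96 = 18550
Group 4: 16824 × 0.952 + 20610 × 0.608 = 16016 + 12531 = 28547
Net migration: Group 1 + 280 → 5478; Group 2 − 40 → 4787; Group 3 + 120 → 18670; Group 4 − 10 → 28537
End of period: [5478, 4787, 18670, 28537]
[period 3]
Births: 4787 × 0.269 = 1288
Group 2: 5478 × 0.973 = 5330
Group 3: 4787 × 0.96 = 4596
Group 4: 18670 × 0.952 + 28537 × 0.608 = 17774 + 17350 = 35124
Net migration: Group 1 + 280 → 1568; Group 2 − 40 → 5290; Group 3 + 120 → 4716; Group 4 − 10 → 35114
End of period: [1568, 5290, 4716, 35114]
[period 4]
Births: 5290 × 0.269 = 1423
Group 2: 1568 × 0.973 = 1526
Group 3: 5290 × 0.96 = 5078
Group 4: 4716 × 0.952 + 35114 × 0.608 = 4490 + 21349 = 25839
Net migration: Group 1 + 280 → 1703; Group 2 − 40 → 1486; Group 3 + 120 → 5198; Group 4 − 10 → 25829
End of period: [1703, 1486, 5198, 25829]

25829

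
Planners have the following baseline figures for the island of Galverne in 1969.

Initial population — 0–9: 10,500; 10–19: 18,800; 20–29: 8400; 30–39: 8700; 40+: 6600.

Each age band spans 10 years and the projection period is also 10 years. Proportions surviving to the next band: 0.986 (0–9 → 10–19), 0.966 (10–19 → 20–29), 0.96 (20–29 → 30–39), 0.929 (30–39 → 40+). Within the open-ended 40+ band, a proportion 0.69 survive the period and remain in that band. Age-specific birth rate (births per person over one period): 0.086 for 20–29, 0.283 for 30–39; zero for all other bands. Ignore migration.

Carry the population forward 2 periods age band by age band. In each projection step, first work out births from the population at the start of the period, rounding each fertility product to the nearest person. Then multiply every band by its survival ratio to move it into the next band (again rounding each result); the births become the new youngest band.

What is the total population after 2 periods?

(Groups numbered youngest = 1 to oldest = 5.)
After projecting period 1:
Births: 8400 * 0.086 = 722, 8700 * 0.283 = 2462 → 3184
Group 2: 10500 * 0.986 = 10353
Group 3: 18800 * 0.966 = 18161
Group 4: 8400 * 0.96 = 8064
Group 5: 8700 * 0.929 + 6600 * 0.69 = 8082 + 4554 = 12636
End of period: [3184, 10353, 18161, 8064, 12636]
After projecting period 2:
Births: 18161 * 0.086 = 1562, 8064 * 0.283 = 2282 → 3844
Group 2: 3184 * 0.986 = 3139
Group 3: 10353 * 0.966 = 10001
Group 4: 18161 * 0.96 = 17435
Group 5: 8064 * 0.929 + 12636 * 0.69 = 7491 + 8719 = 16210
End of period: [3844, 3139, 10001, 17435, 16210]
Total after period 2: 3844 + 3139 + 10001 + 17435 + 16210 = 50629

50629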